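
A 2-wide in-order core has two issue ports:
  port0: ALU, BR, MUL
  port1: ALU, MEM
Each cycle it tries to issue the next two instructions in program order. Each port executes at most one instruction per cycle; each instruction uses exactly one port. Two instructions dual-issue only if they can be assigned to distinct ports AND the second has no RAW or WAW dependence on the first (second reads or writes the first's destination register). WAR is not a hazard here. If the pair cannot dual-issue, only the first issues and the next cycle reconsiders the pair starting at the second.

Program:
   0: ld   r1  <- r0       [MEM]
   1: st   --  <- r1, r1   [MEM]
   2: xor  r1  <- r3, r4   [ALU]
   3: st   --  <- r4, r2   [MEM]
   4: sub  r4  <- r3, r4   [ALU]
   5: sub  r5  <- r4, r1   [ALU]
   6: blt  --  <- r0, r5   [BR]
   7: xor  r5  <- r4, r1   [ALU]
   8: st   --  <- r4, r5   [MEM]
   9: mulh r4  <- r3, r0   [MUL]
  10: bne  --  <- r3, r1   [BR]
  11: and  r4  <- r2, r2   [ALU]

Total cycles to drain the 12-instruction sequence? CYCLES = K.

[0] i0  ld.MEM  -- no-port MEM/MEM
[1] i1+i2  st.MEM xor.ALU  -- pair
[2] i3+i4  st.MEM sub.ALU  -- pair
[3] i5  sub.ALU  -- RAW r5
[4] i6+i7  blt.BR xor.ALU  -- pair
[5] i8+i9  st.MEM mulh.MUL  -- pair
[6] i10+i11  bne.BR and.ALU  -- pair

CYCLES = 7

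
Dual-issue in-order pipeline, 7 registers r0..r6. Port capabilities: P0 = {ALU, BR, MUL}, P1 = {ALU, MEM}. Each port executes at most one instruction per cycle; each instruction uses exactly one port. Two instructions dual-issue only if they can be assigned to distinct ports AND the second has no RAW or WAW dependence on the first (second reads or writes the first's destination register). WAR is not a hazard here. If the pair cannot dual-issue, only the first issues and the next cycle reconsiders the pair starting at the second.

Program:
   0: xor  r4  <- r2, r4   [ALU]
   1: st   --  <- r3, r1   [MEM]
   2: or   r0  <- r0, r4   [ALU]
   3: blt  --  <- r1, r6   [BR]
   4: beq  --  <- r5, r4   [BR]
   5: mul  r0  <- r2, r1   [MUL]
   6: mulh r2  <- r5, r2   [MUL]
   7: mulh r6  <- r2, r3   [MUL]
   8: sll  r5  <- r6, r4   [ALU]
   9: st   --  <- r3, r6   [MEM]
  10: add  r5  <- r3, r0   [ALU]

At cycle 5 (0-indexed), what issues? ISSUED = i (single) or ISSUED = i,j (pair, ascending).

c0: i0,i1 xor;st  2-wide
c1: i2,i3 or;blt  2-wide
c2: i4 beq  no-port BR/MUL
c3: i5 mul  no-port MUL/MUL
c4: i6 mulh  no-port MUL/MUL
c5: i7 mulh  RAW r6
c6: i8,i9 sll;st  2-wide
c7: i10 add  tail

ISSUED = 7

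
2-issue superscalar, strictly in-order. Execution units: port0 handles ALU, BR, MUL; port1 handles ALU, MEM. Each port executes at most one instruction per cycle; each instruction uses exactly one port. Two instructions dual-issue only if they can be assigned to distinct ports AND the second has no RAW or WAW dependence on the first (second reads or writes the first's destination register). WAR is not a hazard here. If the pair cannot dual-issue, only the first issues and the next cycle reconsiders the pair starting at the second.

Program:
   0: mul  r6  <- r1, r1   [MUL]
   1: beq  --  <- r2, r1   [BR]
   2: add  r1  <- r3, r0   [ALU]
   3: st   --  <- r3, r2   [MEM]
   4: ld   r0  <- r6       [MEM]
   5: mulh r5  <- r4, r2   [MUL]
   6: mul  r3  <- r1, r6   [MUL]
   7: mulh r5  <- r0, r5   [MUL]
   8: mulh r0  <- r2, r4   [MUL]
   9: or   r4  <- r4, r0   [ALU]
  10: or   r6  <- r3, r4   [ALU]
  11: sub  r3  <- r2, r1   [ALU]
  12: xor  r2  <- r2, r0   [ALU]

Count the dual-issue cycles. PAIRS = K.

PAIRS = 3

t=0 i0:mul ; no-port MUL/BR
t=1 i1/i2:beq+add ; dual
t=2 i3:st ; no-port MEM/MEM
t=3 i4/i5:ld+mulh ; dual
t=4 i6:mul ; no-port MUL/MUL
t=5 i7:mulh ; no-port MUL/MUL
t=6 i8:mulh ; RAW r0
t=7 i9:or ; RAW r4
t=8 i10/i11:or+sub ; dual
t=9 i12:xor ; tail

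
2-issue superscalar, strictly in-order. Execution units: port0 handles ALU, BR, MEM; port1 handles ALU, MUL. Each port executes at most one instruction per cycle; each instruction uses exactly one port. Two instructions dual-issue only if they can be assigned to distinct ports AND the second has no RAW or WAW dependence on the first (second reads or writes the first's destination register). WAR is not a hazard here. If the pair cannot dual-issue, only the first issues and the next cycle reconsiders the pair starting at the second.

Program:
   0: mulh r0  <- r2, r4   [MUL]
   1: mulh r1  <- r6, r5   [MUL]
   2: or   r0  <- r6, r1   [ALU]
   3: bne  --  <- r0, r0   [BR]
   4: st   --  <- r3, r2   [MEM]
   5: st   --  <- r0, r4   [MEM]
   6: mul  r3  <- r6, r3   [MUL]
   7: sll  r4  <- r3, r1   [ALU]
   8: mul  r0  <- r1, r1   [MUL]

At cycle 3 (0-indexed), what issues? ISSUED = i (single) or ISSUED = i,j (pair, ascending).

t=0 i0:mulh.MUL ; no-port MUL/MUL
t=1 i1:mulh.MUL ; RAW r1
t=2 i2:or.ALU ; RAW r0
t=3 i3:bne.BR ; no-port BR/MEM
t=4 i4:st.MEM ; no-port MEM/MEM
t=5 i5,i6:st.MEM+mul.MUL ; pair
t=6 i7,i8:sll.ALU+mul.MUL ; pair

ISSUED = 3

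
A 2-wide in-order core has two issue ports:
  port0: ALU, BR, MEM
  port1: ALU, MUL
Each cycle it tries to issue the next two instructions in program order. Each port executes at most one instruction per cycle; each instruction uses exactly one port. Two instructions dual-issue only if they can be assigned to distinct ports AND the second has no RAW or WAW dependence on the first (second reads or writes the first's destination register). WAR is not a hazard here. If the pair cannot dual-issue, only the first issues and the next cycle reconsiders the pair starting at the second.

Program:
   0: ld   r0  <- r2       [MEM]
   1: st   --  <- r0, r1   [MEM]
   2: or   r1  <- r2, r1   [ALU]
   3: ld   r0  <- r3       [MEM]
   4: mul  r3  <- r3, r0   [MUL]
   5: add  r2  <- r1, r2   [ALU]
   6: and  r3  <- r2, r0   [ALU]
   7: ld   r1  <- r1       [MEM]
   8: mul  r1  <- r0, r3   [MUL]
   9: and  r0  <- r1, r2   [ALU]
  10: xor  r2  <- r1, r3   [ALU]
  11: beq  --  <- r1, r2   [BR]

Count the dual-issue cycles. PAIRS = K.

PAIRS = 4

c0: i0 ld.MEM  no-port MEM/MEM
c1: i1,i2 st.MEM or.ALU  2-wide
c2: i3 ld.MEM  RAW r0
c3: i4,i5 mul.MUL add.ALU  2-wide
c4: i6,i7 and.ALU ld.MEM  2-wide
c5: i8 mul.MUL  RAW r1
c6: i9,i10 and.ALU xor.ALU  2-wide
c7: i11 beq.BR  tail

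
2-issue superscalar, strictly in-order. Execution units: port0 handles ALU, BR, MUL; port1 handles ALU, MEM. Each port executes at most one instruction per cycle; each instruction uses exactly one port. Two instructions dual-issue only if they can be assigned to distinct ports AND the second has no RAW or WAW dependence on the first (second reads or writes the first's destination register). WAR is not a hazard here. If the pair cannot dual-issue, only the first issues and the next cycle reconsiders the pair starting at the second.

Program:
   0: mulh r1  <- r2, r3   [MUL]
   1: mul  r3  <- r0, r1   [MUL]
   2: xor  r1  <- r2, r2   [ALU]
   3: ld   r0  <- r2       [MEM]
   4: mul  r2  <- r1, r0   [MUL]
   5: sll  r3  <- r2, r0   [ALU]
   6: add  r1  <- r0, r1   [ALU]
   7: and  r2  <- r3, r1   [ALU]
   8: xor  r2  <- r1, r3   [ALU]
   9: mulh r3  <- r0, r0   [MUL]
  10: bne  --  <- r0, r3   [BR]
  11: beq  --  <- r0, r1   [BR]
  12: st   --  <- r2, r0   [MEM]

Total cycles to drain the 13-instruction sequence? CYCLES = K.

c0: i0 mulh.MUL  no-port MUL/MUL
c1: i1+i2 mul.MUL/xor.ALU  dual
c2: i3 ld.MEM  RAW r0
c3: i4 mul.MUL  RAW r2
c4: i5+i6 sll.ALU/add.ALU  dual
c5: i7 and.ALU  WAW r2
c6: i8+i9 xor.ALU/mulh.MUL  dual
c7: i10 bne.BR  no-port BR/BR
c8: i11+i12 beq.BR/st.MEM  dual

CYCLES = 9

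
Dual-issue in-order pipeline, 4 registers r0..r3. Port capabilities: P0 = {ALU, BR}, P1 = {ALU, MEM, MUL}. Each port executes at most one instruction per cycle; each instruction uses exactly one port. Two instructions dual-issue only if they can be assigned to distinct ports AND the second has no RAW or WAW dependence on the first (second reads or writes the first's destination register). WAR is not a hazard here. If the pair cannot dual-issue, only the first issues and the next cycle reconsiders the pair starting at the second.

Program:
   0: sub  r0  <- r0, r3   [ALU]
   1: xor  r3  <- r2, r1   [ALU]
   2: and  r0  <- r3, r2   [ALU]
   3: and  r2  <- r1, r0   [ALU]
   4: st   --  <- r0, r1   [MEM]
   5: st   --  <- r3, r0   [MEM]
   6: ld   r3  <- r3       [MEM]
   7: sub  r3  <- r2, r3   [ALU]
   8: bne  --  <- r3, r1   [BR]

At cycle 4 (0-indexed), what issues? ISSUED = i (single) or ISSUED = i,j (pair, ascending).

t=0 i0/i1:sub/xor ; pair
t=1 i2:and ; RAW r0
t=2 i3/i4:and/st ; pair
t=3 i5:st ; no-port MEM/MEM
t=4 i6:ld ; RAW+WAW r3
t=5 i7:sub ; RAW r3
t=6 i8:bne ; tail

ISSUED = 6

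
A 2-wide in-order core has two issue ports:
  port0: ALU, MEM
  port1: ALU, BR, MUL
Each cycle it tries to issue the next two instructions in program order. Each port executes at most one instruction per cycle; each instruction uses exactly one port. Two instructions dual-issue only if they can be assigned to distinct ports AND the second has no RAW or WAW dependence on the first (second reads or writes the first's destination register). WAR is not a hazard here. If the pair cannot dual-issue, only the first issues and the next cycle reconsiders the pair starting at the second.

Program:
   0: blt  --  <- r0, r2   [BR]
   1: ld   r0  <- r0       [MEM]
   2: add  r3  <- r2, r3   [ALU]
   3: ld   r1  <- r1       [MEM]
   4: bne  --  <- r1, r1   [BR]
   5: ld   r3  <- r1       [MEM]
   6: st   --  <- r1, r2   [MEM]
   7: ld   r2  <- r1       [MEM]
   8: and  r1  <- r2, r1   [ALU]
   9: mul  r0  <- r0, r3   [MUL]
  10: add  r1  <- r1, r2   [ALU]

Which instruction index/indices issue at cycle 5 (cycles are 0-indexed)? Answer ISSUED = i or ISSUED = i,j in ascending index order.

ISSUED = 8,9

0. blt.BR+ld.MEM @i0+i1  | 2-wide
1. add.ALU+ld.MEM @i2+i3  | 2-wide
2. bne.BR+ld.MEM @i4+i5  | 2-wide
3. st.MEM @i6  | no-port MEM/MEM
4. ld.MEM @i7  | RAW r2
5. and.ALU+mul.MUL @i8+i9  | 2-wide
6. add.ALU @i10  | tail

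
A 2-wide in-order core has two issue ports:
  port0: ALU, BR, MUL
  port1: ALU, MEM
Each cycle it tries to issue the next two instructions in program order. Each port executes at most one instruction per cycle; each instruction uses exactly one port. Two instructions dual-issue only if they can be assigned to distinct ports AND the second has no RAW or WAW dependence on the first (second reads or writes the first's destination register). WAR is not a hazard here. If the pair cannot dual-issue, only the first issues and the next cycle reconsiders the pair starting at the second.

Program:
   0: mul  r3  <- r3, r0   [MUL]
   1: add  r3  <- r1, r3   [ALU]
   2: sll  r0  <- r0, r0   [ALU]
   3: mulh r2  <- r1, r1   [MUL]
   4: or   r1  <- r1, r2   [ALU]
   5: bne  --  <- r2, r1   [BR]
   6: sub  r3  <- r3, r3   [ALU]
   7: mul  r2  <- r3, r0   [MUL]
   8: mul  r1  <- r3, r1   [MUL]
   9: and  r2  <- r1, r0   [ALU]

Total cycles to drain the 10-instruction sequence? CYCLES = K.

t=0 i0:mul.MUL ; RAW+WAW r3
t=1 i1,i2:add.ALU/sll.ALU ; dual
t=2 i3:mulh.MUL ; RAW r2
t=3 i4:or.ALU ; RAW r1
t=4 i5,i6:bne.BR/sub.ALU ; dual
t=5 i7:mul.MUL ; no-port MUL/MUL
t=6 i8:mul.MUL ; RAW r1
t=7 i9:and.ALU ; tail

CYCLES = 8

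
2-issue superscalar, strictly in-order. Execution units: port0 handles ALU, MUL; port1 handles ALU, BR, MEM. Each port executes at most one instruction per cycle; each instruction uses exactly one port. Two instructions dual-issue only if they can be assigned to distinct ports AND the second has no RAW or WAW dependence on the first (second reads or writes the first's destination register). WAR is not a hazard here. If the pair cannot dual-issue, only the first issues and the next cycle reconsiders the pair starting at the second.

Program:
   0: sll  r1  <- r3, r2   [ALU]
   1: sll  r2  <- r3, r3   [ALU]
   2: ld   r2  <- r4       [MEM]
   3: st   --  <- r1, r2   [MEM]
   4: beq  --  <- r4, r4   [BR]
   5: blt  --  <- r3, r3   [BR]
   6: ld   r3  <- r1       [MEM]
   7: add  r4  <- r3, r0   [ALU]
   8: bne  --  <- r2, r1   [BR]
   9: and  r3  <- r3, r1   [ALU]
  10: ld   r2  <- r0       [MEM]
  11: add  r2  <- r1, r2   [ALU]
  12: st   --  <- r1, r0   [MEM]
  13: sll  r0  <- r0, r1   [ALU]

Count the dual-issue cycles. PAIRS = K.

[0] i0/i1  sll;sll  -- 2-wide
[1] i2  ld  -- no-port MEM/MEM
[2] i3  st  -- no-port MEM/BR
[3] i4  beq  -- no-port BR/BR
[4] i5  blt  -- no-port BR/MEM
[5] i6  ld  -- RAW r3
[6] i7/i8  add;bne  -- 2-wide
[7] i9/i10  and;ld  -- 2-wide
[8] i11/i12  add;st  -- 2-wide
[9] i13  sll  -- tail

PAIRS = 4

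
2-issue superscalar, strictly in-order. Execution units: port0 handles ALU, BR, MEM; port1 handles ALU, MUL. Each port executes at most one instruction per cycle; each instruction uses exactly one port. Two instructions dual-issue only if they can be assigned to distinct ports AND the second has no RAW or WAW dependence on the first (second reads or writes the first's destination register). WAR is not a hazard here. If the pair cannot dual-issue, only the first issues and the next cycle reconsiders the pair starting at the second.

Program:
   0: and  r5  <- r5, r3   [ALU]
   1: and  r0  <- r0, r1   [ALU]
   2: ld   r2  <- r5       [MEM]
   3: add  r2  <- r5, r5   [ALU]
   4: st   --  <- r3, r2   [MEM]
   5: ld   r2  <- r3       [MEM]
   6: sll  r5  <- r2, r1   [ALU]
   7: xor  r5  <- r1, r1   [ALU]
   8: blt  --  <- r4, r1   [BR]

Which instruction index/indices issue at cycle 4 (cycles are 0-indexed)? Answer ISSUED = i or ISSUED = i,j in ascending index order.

t=0 i0,i1:and.ALU;and.ALU ; dual
t=1 i2:ld.MEM ; WAW r2
t=2 i3:add.ALU ; RAW r2
t=3 i4:st.MEM ; no-port MEM/MEM
t=4 i5:ld.MEM ; RAW r2
t=5 i6:sll.ALU ; WAW r5
t=6 i7,i8:xor.ALU;blt.BR ; dual

ISSUED = 5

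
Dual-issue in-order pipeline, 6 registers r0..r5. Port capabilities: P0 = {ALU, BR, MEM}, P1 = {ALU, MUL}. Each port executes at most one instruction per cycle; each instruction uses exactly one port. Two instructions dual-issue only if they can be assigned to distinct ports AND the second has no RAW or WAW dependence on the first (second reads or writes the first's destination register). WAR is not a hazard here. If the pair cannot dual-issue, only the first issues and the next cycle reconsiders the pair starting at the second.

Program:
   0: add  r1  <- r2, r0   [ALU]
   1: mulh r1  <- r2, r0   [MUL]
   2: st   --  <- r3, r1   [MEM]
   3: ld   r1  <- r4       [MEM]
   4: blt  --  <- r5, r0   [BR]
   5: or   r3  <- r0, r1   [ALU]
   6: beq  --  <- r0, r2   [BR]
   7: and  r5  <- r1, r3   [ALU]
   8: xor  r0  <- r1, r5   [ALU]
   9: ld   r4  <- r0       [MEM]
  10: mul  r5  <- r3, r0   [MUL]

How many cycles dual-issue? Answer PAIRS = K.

[0] i0  add.ALU  -- WAW r1
[1] i1  mulh.MUL  -- RAW r1
[2] i2  st.MEM  -- no-port MEM/MEM
[3] i3  ld.MEM  -- no-port MEM/BR
[4] i4/i5  blt.BR;or.ALU  -- 2-wide
[5] i6/i7  beq.BR;and.ALU  -- 2-wide
[6] i8  xor.ALU  -- RAW r0
[7] i9/i10  ld.MEM;mul.MUL  -- 2-wide

PAIRS = 3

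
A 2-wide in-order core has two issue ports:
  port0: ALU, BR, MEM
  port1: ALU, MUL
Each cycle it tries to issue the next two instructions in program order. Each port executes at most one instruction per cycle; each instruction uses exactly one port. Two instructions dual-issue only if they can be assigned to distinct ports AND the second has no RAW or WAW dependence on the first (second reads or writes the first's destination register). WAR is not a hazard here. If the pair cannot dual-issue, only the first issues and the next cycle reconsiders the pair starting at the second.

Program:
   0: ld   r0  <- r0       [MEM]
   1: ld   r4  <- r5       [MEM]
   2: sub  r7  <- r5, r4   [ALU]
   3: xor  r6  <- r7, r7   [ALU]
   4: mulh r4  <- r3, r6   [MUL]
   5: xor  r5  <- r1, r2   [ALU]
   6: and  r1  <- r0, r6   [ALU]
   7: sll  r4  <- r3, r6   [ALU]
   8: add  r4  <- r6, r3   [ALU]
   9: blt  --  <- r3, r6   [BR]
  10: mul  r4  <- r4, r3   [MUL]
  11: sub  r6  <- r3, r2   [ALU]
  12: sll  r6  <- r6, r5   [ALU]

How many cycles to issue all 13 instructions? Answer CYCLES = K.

CYCLES = 9

  cy0 -> i0 (ld) no-port MEM/MEM
  cy1 -> i1 (ld) RAW r4
  cy2 -> i2 (sub) RAW r7
  cy3 -> i3 (xor) RAW r6
  cy4 -> i4/i5 (mulh/xor) pair
  cy5 -> i6/i7 (and/sll) pair
  cy6 -> i8/i9 (add/blt) pair
  cy7 -> i10/i11 (mul/sub) pair
  cy8 -> i12 (sll) tail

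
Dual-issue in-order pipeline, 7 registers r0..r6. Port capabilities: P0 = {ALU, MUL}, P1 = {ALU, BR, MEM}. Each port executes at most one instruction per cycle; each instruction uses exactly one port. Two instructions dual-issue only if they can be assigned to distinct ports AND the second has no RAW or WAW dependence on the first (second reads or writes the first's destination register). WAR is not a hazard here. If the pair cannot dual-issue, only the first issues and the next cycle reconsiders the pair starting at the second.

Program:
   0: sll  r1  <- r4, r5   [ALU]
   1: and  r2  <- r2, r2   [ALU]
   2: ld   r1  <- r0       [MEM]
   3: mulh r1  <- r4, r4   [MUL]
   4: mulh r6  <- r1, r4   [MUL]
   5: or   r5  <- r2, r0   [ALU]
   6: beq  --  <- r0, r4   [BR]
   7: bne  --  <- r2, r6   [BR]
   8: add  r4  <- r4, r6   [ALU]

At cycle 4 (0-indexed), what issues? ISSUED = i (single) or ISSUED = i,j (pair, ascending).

ISSUED = 6

#0 head=0: sll.ALU and.ALU i0,i1 pair
#1 head=2: ld.MEM i2 WAW r1
#2 head=3: mulh.MUL i3 no-port MUL/MUL
#3 head=4: mulh.MUL or.ALU i4,i5 pair
#4 head=6: beq.BR i6 no-port BR/BR
#5 head=7: bne.BR add.ALU i7,i8 pair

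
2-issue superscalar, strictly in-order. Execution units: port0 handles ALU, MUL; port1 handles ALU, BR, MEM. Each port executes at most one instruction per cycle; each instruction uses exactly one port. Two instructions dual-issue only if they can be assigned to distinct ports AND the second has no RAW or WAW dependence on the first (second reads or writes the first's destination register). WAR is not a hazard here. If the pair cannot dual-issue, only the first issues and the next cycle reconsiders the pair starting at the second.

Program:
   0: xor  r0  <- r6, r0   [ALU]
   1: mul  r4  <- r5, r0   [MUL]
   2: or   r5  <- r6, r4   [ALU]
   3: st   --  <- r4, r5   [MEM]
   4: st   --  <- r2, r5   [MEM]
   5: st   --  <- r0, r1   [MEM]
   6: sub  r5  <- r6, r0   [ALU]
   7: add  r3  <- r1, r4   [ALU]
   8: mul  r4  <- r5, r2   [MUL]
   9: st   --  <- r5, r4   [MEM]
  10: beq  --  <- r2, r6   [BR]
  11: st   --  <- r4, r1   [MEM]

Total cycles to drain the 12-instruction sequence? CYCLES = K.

CYCLES = 10

  cy0 -> i0 (xor) RAW r0
  cy1 -> i1 (mul) RAW r4
  cy2 -> i2 (or) RAW r5
  cy3 -> i3 (st) no-port MEM/MEM
  cy4 -> i4 (st) no-port MEM/MEM
  cy5 -> i5+i6 (st/sub) pair
  cy6 -> i7+i8 (add/mul) pair
  cy7 -> i9 (st) no-port MEM/BR
  cy8 -> i10 (beq) no-port BR/MEM
  cy9 -> i11 (st) tail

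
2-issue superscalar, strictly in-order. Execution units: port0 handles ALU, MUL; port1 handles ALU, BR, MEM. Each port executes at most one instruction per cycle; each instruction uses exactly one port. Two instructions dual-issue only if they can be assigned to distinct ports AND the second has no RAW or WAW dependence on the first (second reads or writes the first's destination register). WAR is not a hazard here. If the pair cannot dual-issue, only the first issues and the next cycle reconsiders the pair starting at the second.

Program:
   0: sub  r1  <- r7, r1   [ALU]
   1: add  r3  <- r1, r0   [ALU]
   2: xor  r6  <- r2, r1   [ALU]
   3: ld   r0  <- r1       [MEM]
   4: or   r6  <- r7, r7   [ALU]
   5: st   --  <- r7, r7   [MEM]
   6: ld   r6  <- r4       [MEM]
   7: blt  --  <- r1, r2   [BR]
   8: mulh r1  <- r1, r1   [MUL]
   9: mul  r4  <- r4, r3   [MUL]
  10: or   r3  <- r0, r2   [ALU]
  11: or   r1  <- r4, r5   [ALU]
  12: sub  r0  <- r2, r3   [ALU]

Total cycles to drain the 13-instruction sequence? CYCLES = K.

CYCLES = 8

t=0 i0:sub.ALU ; RAW r1
t=1 i1+i2:add.ALU xor.ALU ; dual
t=2 i3+i4:ld.MEM or.ALU ; dual
t=3 i5:st.MEM ; no-port MEM/MEM
t=4 i6:ld.MEM ; no-port MEM/BR
t=5 i7+i8:blt.BR mulh.MUL ; dual
t=6 i9+i10:mul.MUL or.ALU ; dual
t=7 i11+i12:or.ALU sub.ALU ; dual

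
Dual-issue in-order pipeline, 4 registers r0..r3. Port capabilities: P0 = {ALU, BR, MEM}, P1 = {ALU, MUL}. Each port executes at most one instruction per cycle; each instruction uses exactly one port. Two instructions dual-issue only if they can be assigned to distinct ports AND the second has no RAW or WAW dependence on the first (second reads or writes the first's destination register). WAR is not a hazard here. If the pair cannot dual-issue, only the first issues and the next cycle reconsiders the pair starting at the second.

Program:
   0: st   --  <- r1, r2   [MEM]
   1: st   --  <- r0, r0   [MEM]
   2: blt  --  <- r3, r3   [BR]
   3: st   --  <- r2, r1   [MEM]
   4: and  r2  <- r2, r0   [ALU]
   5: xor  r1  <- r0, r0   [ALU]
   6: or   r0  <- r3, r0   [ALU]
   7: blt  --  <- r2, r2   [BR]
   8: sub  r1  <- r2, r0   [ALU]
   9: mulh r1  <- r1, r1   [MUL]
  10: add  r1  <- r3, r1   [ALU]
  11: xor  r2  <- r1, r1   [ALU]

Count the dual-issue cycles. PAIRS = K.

PAIRS = 3

0. st @i0  | no-port MEM/MEM
1. st @i1  | no-port MEM/BR
2. blt @i2  | no-port BR/MEM
3. st+and @i3/i4  | dual
4. xor+or @i5/i6  | dual
5. blt+sub @i7/i8  | dual
6. mulh @i9  | RAW+WAW r1
7. add @i10  | RAW r1
8. xor @i11  | tail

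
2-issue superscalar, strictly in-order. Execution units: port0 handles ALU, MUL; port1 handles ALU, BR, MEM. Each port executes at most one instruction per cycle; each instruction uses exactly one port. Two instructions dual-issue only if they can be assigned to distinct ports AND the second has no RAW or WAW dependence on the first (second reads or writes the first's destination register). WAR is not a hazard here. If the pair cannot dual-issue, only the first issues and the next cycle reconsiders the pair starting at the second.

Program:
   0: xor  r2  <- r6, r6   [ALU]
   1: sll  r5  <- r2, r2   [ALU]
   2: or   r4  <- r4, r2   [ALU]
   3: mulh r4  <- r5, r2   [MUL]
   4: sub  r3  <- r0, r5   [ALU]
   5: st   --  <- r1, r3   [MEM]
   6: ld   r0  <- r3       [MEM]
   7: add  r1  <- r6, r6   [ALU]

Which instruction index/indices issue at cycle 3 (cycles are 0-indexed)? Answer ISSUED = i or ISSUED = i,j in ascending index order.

c0: i0 xor.ALU  RAW r2
c1: i1&i2 sll.ALU+or.ALU  pair
c2: i3&i4 mulh.MUL+sub.ALU  pair
c3: i5 st.MEM  no-port MEM/MEM
c4: i6&i7 ld.MEM+add.ALU  pair

ISSUED = 5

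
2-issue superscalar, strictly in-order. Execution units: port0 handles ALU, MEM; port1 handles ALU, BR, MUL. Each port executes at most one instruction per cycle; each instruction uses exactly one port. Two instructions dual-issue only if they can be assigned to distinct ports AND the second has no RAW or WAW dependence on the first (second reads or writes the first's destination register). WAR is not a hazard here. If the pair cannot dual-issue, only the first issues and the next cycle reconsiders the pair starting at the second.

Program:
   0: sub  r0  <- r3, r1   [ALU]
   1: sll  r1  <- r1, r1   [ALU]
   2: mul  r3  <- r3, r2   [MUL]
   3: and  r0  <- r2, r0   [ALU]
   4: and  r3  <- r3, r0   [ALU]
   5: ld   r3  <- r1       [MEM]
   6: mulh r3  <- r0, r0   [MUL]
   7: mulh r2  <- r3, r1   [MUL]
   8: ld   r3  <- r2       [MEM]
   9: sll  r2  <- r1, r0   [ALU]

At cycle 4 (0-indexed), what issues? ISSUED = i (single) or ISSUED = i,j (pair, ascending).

ISSUED = 6

[0] i0+i1  sub;sll  -- 2-wide
[1] i2+i3  mul;and  -- 2-wide
[2] i4  and  -- WAW r3
[3] i5  ld  -- WAW r3
[4] i6  mulh  -- no-port MUL/MUL
[5] i7  mulh  -- RAW r2
[6] i8+i9  ld;sll  -- 2-wide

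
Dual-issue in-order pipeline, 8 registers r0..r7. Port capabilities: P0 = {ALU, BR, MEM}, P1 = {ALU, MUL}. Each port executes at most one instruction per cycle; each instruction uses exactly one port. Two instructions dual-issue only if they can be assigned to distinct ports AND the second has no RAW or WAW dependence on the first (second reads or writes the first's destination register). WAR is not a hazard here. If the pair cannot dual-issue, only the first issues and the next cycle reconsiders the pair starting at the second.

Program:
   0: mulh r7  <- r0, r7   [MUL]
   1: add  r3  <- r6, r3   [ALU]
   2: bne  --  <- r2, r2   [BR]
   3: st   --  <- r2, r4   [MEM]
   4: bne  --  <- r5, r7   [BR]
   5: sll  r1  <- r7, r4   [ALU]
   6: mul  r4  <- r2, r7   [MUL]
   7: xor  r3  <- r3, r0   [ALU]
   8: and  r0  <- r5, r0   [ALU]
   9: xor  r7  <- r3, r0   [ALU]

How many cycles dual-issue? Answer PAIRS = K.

PAIRS = 3

#0 head=0: mulh.MUL+add.ALU i0&i1 2-wide
#1 head=2: bne.BR i2 no-port BR/MEM
#2 head=3: st.MEM i3 no-port MEM/BR
#3 head=4: bne.BR+sll.ALU i4&i5 2-wide
#4 head=6: mul.MUL+xor.ALU i6&i7 2-wide
#5 head=8: and.ALU i8 RAW r0
#6 head=9: xor.ALU i9 tail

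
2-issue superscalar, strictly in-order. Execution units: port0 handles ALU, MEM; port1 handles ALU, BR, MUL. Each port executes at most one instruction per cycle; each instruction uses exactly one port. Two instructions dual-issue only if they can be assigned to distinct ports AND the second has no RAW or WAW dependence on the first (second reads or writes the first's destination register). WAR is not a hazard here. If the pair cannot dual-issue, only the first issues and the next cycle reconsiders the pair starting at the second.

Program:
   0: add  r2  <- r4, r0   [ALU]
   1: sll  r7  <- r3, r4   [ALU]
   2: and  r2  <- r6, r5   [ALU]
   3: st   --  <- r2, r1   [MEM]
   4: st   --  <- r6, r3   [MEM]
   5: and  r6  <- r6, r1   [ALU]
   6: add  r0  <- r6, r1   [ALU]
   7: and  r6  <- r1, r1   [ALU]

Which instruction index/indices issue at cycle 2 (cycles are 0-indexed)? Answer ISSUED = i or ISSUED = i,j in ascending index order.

ISSUED = 3

#0 head=0: add.ALU sll.ALU i0,i1 2-wide
#1 head=2: and.ALU i2 RAW r2
#2 head=3: st.MEM i3 no-port MEM/MEM
#3 head=4: st.MEM and.ALU i4,i5 2-wide
#4 head=6: add.ALU and.ALU i6,i7 2-wide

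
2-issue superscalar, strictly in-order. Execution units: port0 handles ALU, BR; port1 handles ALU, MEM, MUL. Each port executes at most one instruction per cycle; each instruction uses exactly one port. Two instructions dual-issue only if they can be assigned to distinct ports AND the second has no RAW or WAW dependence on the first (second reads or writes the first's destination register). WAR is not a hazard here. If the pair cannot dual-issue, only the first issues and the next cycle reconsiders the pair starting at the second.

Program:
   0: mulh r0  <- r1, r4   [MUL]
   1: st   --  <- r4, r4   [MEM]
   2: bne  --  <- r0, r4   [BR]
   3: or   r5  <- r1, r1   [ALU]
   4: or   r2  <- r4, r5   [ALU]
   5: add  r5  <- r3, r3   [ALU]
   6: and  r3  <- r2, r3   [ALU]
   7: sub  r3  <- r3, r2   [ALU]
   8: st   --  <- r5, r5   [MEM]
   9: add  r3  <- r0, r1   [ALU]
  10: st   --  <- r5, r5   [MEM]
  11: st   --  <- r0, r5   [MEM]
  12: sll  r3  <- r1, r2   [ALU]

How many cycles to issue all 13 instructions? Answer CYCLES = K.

CYCLES = 8

[0] i0  mulh  -- no-port MUL/MEM
[1] i1,i2  st;bne  -- 2-wide
[2] i3  or  -- RAW r5
[3] i4,i5  or;add  -- 2-wide
[4] i6  and  -- RAW+WAW r3
[5] i7,i8  sub;st  -- 2-wide
[6] i9,i10  add;st  -- 2-wide
[7] i11,i12  st;sll  -- 2-wide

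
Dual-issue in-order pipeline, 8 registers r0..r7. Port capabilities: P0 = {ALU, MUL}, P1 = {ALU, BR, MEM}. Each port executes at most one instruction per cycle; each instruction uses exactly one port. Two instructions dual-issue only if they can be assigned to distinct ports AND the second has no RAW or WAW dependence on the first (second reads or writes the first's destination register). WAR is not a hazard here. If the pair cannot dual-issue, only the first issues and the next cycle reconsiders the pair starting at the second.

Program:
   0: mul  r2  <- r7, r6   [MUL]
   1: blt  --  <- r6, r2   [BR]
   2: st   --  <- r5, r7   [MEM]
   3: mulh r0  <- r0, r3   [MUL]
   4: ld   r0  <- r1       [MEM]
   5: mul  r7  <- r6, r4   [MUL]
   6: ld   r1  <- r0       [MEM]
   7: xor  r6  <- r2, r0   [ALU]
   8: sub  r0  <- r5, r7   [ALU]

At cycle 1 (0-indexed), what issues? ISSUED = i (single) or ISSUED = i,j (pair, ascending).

ISSUED = 1

c0: i0 mul.MUL  RAW r2
c1: i1 blt.BR  no-port BR/MEM
c2: i2/i3 st.MEM;mulh.MUL  dual
c3: i4/i5 ld.MEM;mul.MUL  dual
c4: i6/i7 ld.MEM;xor.ALU  dual
c5: i8 sub.ALU  tail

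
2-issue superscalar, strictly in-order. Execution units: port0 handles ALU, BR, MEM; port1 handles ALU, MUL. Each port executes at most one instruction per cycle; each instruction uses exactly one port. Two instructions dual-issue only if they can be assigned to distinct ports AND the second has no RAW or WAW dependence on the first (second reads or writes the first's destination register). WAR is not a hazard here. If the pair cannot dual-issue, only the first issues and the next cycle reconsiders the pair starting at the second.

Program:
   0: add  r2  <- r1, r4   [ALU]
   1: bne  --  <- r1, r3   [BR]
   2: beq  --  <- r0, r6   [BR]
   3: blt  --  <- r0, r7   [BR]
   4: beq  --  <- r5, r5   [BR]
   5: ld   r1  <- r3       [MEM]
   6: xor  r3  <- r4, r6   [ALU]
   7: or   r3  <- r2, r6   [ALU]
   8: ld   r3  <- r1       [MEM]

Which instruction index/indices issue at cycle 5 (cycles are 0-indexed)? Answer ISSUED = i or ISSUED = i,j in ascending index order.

c0: i0,i1 add.ALU;bne.BR  2-wide
c1: i2 beq.BR  no-port BR/BR
c2: i3 blt.BR  no-port BR/BR
c3: i4 beq.BR  no-port BR/MEM
c4: i5,i6 ld.MEM;xor.ALU  2-wide
c5: i7 or.ALU  WAW r3
c6: i8 ld.MEM  tail

ISSUED = 7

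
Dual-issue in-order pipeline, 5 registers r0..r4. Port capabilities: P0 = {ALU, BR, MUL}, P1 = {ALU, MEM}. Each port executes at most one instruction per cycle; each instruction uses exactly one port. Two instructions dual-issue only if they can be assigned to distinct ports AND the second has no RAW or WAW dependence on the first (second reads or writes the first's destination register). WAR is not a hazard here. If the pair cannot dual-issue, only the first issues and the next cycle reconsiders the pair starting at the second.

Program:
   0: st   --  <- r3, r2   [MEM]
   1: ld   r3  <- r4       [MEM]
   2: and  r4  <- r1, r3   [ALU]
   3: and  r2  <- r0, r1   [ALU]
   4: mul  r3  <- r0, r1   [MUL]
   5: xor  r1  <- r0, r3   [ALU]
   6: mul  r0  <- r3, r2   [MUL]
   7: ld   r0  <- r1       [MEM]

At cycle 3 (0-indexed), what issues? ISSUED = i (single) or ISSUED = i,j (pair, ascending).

  cy0 -> i0 (st.MEM) no-port MEM/MEM
  cy1 -> i1 (ld.MEM) RAW r3
  cy2 -> i2+i3 (and.ALU and.ALU) 2-wide
  cy3 -> i4 (mul.MUL) RAW r3
  cy4 -> i5+i6 (xor.ALU mul.MUL) 2-wide
  cy5 -> i7 (ld.MEM) tail

ISSUED = 4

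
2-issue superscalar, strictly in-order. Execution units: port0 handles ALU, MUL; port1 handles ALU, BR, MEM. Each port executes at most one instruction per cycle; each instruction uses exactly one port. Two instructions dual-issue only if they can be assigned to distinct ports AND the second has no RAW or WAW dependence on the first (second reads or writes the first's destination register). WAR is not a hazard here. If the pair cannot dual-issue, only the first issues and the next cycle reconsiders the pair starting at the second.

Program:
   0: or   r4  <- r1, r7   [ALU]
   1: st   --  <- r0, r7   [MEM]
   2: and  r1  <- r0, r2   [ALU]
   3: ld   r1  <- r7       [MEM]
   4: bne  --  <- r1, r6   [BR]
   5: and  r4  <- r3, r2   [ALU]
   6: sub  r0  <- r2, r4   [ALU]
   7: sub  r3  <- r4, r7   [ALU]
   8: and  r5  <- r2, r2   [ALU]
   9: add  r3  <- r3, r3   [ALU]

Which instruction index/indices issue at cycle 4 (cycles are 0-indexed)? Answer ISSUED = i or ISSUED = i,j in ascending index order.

ISSUED = 6,7

[0] i0,i1  or.ALU+st.MEM  -- dual
[1] i2  and.ALU  -- WAW r1
[2] i3  ld.MEM  -- no-port MEM/BR
[3] i4,i5  bne.BR+and.ALU  -- dual
[4] i6,i7  sub.ALU+sub.ALU  -- dual
[5] i8,i9  and.ALU+add.ALU  -- dual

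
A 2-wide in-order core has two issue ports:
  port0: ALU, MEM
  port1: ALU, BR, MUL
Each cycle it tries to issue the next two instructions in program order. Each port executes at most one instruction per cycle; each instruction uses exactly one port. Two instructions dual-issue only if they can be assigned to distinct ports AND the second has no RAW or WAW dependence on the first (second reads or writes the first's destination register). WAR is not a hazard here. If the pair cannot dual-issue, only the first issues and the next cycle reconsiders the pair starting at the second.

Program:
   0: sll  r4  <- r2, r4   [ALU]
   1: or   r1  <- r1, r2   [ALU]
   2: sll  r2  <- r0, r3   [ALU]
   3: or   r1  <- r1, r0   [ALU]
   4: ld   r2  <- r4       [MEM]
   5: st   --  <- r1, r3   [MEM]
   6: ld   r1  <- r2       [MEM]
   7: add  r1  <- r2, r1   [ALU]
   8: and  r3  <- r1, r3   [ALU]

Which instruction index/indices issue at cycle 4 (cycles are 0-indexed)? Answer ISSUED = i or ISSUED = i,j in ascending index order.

ISSUED = 6

  cy0 -> i0/i1 (sll.ALU;or.ALU) pair
  cy1 -> i2/i3 (sll.ALU;or.ALU) pair
  cy2 -> i4 (ld.MEM) no-port MEM/MEM
  cy3 -> i5 (st.MEM) no-port MEM/MEM
  cy4 -> i6 (ld.MEM) RAW+WAW r1
  cy5 -> i7 (add.ALU) RAW r1
  cy6 -> i8 (and.ALU) tail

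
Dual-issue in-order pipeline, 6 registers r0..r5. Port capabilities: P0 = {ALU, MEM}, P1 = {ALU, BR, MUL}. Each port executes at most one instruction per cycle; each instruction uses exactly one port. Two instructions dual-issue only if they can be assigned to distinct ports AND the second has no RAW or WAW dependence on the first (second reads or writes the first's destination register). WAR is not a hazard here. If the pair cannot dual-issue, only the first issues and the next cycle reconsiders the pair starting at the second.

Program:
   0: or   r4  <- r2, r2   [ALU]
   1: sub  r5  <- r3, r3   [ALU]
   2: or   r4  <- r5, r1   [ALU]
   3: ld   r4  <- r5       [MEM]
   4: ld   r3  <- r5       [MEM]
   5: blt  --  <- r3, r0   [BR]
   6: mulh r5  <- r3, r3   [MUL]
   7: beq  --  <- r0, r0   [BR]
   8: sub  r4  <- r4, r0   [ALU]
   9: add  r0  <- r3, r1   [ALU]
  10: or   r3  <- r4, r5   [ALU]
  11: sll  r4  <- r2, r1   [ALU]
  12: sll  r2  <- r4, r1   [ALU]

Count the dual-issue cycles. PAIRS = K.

c0: i0,i1 or.ALU;sub.ALU  pair
c1: i2 or.ALU  WAW r4
c2: i3 ld.MEM  no-port MEM/MEM
c3: i4 ld.MEM  RAW r3
c4: i5 blt.BR  no-port BR/MUL
c5: i6 mulh.MUL  no-port MUL/BR
c6: i7,i8 beq.BR;sub.ALU  pair
c7: i9,i10 add.ALU;or.ALU  pair
c8: i11 sll.ALU  RAW r4
c9: i12 sll.ALU  tail

PAIRS = 3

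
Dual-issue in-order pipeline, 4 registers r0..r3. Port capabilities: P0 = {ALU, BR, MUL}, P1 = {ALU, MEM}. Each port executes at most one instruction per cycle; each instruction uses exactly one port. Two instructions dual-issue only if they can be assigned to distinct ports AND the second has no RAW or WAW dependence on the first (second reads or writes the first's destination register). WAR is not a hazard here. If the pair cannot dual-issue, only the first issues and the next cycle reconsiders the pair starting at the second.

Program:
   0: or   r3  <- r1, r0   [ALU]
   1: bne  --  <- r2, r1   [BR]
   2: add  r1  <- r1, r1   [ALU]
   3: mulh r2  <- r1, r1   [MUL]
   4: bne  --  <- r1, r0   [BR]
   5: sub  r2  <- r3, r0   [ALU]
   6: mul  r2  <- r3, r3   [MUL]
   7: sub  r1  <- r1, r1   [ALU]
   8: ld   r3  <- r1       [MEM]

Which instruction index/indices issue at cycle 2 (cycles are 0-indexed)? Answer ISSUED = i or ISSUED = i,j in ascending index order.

ISSUED = 3

0. or bne @i0&i1  | dual
1. add @i2  | RAW r1
2. mulh @i3  | no-port MUL/BR
3. bne sub @i4&i5  | dual
4. mul sub @i6&i7  | dual
5. ld @i8  | tail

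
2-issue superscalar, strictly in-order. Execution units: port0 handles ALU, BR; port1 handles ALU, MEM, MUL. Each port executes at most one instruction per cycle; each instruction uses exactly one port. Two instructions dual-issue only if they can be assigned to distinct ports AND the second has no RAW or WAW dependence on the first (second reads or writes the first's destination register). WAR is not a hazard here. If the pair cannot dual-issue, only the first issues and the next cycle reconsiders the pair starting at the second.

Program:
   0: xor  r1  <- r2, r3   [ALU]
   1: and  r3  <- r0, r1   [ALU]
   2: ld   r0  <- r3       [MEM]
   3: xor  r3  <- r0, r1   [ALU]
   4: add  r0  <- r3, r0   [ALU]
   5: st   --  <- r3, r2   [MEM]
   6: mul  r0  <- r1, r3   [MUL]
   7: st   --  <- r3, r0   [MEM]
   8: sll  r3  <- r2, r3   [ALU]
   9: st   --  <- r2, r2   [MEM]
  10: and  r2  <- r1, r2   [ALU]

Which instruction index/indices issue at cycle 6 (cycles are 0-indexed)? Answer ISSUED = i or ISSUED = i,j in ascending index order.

ISSUED = 7,8

t=0 i0:xor ; RAW r1
t=1 i1:and ; RAW r3
t=2 i2:ld ; RAW r0
t=3 i3:xor ; RAW r3
t=4 i4,i5:add/st ; dual
t=5 i6:mul ; no-port MUL/MEM
t=6 i7,i8:st/sll ; dual
t=7 i9,i10:st/and ; dual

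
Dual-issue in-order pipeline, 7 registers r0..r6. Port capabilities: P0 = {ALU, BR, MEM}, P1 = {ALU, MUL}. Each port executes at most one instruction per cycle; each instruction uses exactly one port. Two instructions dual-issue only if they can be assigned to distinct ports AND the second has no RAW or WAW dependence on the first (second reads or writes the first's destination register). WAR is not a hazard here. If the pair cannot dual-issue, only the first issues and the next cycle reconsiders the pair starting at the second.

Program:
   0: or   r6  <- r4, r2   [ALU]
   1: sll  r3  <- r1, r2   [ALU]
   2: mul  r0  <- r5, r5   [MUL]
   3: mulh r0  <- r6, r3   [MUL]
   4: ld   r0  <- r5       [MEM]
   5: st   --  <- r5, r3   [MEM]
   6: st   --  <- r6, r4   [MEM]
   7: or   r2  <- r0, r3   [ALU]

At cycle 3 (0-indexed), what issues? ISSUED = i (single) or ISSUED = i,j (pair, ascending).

0. or.ALU;sll.ALU @i0+i1  | pair
1. mul.MUL @i2  | no-port MUL/MUL
2. mulh.MUL @i3  | WAW r0
3. ld.MEM @i4  | no-port MEM/MEM
4. st.MEM @i5  | no-port MEM/MEM
5. st.MEM;or.ALU @i6+i7  | pair

ISSUED = 4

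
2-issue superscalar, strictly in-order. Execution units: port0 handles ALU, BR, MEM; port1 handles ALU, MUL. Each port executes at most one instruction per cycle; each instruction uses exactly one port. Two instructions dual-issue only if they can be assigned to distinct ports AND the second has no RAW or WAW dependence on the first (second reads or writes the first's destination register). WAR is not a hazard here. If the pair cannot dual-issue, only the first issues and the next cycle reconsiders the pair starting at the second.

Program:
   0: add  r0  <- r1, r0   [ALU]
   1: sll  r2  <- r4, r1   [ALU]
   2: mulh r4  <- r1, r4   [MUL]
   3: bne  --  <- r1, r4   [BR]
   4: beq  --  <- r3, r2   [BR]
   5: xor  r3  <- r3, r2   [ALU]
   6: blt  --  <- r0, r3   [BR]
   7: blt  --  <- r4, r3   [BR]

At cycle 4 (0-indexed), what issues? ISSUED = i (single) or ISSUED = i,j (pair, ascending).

  cy0 -> i0,i1 (add.ALU+sll.ALU) 2-wide
  cy1 -> i2 (mulh.MUL) RAW r4
  cy2 -> i3 (bne.BR) no-port BR/BR
  cy3 -> i4,i5 (beq.BR+xor.ALU) 2-wide
  cy4 -> i6 (blt.BR) no-port BR/BR
  cy5 -> i7 (blt.BR) tail

ISSUED = 6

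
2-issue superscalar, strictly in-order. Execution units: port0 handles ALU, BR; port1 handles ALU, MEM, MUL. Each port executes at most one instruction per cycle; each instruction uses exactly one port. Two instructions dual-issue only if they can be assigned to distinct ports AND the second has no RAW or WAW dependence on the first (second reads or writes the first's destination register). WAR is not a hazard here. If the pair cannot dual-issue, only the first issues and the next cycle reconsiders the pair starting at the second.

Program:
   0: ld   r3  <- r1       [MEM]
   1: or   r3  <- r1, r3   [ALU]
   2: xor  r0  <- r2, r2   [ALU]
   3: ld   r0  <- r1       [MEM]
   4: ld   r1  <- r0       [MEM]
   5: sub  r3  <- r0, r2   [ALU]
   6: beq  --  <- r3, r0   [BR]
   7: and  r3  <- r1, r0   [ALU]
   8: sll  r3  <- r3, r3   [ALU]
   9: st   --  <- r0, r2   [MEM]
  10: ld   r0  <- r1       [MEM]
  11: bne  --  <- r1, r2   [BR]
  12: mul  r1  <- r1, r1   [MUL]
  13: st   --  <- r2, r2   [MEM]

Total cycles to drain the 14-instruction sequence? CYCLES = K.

0. ld.MEM @i0  | RAW+WAW r3
1. or.ALU/xor.ALU @i1/i2  | dual
2. ld.MEM @i3  | no-port MEM/MEM
3. ld.MEM/sub.ALU @i4/i5  | dual
4. beq.BR/and.ALU @i6/i7  | dual
5. sll.ALU/st.MEM @i8/i9  | dual
6. ld.MEM/bne.BR @i10/i11  | dual
7. mul.MUL @i12  | no-port MUL/MEM
8. st.MEM @i13  | tail

CYCLES = 9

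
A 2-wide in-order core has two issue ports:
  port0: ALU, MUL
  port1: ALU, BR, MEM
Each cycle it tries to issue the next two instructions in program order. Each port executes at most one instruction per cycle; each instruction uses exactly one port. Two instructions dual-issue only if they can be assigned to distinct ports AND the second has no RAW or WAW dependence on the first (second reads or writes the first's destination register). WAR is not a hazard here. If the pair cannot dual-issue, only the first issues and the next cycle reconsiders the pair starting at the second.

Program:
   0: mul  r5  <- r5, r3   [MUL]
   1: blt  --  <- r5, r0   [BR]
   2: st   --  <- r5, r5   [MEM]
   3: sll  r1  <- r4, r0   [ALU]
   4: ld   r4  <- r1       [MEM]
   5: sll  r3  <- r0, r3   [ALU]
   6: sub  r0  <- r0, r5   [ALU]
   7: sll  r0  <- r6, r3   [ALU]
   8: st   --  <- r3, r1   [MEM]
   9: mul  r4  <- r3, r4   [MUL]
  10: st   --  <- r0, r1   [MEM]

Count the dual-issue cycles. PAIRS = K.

c0: i0 mul.MUL  RAW r5
c1: i1 blt.BR  no-port BR/MEM
c2: i2+i3 st.MEM sll.ALU  dual
c3: i4+i5 ld.MEM sll.ALU  dual
c4: i6 sub.ALU  WAW r0
c5: i7+i8 sll.ALU st.MEM  dual
c6: i9+i10 mul.MUL st.MEM  dual

PAIRS = 4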